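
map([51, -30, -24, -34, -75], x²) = (51)²=2601, (-30)²=900, (-24)²=576, (-34)²=1156, (-75)²=5625
= [2601, 900, 576, 1156, 5625]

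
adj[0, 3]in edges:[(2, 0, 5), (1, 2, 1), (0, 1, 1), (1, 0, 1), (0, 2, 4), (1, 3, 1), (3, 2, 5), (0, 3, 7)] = 7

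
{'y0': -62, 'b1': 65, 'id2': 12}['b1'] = 65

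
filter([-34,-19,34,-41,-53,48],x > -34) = keep x where x > -34: -34✗, -19✓, 34✓, -41✗, -53✗, 48✓
= [-19, 34, 48]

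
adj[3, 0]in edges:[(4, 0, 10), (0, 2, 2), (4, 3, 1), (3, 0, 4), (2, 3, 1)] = 4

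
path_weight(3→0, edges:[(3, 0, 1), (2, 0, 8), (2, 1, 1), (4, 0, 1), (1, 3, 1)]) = w(3→0)=1
= 1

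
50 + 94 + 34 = 178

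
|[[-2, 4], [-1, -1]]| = (-2)*(-1) - (4)*(-1)
= 6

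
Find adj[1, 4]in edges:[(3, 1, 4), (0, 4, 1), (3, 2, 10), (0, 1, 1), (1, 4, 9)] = 9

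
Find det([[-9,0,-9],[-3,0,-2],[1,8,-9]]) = (1)*(-9)*det([[0, -2], [8, -9]]) + (-1)*(0)*det([[-3, -2], [1, -9]]) + (1)*(-9)*det([[-3, 0], [1, 8]])
= -144 + 0 + 216
= 72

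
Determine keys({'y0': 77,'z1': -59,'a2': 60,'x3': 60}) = ['y0', 'z1', 'a2', 'x3']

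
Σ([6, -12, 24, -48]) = -30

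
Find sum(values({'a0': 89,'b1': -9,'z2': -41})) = 89 + (-9) + (-41)
= 39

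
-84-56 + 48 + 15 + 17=-60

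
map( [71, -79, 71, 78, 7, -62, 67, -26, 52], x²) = [5041, 6241, 5041, 6084, 49, 3844, 4489, 676, 2704]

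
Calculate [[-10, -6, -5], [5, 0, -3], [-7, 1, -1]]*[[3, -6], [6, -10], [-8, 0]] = [[-26, 120], [39, -30], [-7, 32]]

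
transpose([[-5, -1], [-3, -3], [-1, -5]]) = [[-5, -3, -1], [-1, -3, -5]]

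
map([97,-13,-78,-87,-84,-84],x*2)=97*2=194, -13*2=-26, -78*2=-156, -87*2=-174, -84*2=-168, -84*2=-168
= [194, -26, -156, -174, -168, -168]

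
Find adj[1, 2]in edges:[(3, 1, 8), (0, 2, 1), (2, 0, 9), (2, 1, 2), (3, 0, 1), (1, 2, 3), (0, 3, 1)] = 3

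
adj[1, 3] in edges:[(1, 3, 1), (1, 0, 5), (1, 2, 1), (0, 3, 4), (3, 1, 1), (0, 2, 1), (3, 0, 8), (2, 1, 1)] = 1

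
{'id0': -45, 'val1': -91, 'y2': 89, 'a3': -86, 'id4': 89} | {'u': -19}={'id0': -45, 'val1': -91, 'y2': 89, 'a3': -86, 'id4': 89, 'u': -19}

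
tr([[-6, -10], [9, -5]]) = diagonal: (-6) + (-5)
= -11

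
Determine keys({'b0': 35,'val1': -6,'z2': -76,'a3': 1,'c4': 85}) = ['b0', 'val1', 'z2', 'a3', 'c4']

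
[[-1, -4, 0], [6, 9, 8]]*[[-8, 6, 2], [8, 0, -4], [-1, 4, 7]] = C[0][0] = (-1)*(-8) + (-4)*(8) + (0)*(-1) = -24
C[0][1] = (-1)*(6) + (-4)*(0) + (0)*(4) = -6
C[0][2] = (-1)*(2) + (-4)*(-4) + (0)*(7) = 14
C[1][0] = (6)*(-8) + (9)*(8) + (8)*(-1) = 16
C[1][1] = (6)*(6) + (9)*(0) + (8)*(4) = 68
C[1][2] = (6)*(2) + (9)*(-4) + (8)*(7) = 32
= [[-24, -6, 14], [16, 68, 32]]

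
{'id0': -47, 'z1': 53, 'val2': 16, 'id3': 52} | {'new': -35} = {'id0': -47, 'z1': 53, 'val2': 16, 'id3': 52, 'new': -35}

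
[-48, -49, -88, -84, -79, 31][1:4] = [-49, -88, -84]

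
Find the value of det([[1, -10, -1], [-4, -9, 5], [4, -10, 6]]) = -520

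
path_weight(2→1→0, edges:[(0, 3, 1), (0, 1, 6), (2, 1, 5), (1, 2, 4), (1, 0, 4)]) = 9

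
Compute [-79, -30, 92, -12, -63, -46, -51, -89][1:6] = [-30, 92, -12, -63, -46]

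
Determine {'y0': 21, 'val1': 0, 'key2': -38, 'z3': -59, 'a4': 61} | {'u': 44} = {'y0': 21, 'val1': 0, 'key2': -38, 'z3': -59, 'a4': 61, 'u': 44}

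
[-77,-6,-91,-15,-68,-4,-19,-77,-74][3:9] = [-15, -68, -4, -19, -77, -74]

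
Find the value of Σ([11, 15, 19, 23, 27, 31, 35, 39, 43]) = 243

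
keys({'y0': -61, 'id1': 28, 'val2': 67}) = ['y0', 'id1', 'val2']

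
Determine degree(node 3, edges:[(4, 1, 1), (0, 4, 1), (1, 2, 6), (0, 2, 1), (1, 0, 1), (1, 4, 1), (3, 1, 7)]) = incident: (3,1)
= 1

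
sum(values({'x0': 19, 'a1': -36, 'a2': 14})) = -3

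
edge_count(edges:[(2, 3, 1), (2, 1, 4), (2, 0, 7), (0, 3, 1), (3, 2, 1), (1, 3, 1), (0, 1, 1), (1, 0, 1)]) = 8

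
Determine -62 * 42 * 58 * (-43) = 6494376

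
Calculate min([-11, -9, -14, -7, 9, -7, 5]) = -14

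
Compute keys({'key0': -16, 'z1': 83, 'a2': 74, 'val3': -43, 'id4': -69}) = ['key0', 'z1', 'a2', 'val3', 'id4']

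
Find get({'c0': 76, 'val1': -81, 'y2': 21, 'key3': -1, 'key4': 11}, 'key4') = 11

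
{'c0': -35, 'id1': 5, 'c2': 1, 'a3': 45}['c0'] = -35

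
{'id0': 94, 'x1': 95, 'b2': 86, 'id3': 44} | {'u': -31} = {'id0': 94, 'x1': 95, 'b2': 86, 'id3': 44, 'u': -31}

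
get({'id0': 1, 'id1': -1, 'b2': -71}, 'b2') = -71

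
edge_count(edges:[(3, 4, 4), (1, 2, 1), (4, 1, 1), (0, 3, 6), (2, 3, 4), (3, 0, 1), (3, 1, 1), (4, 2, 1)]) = 8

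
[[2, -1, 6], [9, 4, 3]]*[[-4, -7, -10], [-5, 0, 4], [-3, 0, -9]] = C[0][0] = (2)*(-4) + (-1)*(-5) + (6)*(-3) = -21
C[0][1] = (2)*(-7) + (-1)*(0) + (6)*(0) = -14
C[0][2] = (2)*(-10) + (-1)*(4) + (6)*(-9) = -78
C[1][0] = (9)*(-4) + (4)*(-5) + (3)*(-3) = -65
C[1][1] = (9)*(-7) + (4)*(0) + (3)*(0) = -63
C[1][2] = (9)*(-10) + (4)*(4) + (3)*(-9) = -101
= [[-21, -14, -78], [-65, -63, -101]]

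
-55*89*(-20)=97900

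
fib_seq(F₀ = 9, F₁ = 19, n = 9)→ [9, 19, 28, 47, 75, 122, 197, 319, 516]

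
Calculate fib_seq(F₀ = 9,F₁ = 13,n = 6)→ [9, 13, 22, 35, 57, 92]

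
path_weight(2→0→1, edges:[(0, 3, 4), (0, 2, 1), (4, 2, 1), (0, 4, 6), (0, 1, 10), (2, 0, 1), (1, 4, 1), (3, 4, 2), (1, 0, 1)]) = w(2→0)=1 + w(0→1)=10
= 11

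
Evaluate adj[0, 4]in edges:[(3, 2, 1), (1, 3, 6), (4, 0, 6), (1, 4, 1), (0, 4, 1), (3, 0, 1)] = 1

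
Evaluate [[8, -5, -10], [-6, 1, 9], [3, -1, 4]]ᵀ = [[8, -6, 3], [-5, 1, -1], [-10, 9, 4]]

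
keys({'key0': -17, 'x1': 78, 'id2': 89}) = ['key0', 'x1', 'id2']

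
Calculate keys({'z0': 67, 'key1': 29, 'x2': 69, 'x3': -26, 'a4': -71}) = ['z0', 'key1', 'x2', 'x3', 'a4']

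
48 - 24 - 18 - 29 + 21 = -2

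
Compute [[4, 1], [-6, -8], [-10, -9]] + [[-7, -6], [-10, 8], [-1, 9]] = [[-3, -5], [-16, 0], [-11, 0]]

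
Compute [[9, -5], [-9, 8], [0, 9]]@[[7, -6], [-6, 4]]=[[93, -74], [-111, 86], [-54, 36]]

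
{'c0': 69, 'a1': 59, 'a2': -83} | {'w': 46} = {'c0': 69, 'a1': 59, 'a2': -83, 'w': 46}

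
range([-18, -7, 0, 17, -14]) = 35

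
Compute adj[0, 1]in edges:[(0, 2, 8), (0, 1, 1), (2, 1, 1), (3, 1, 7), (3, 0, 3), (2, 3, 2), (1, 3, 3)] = 1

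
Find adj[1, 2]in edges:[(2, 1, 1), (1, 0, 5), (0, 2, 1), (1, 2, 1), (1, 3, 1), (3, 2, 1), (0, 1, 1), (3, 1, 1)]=1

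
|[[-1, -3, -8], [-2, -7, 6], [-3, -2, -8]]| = 170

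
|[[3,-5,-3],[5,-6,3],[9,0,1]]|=(1)*(3)*det([[-6, 3], [0, 1]]) + (-1)*(-5)*det([[5, 3], [9, 1]]) + (1)*(-3)*det([[5, -6], [9, 0]])
= -18 + -110 + -162
= -290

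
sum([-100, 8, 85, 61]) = 54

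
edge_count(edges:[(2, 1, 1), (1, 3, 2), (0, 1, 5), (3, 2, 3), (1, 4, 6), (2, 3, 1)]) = 6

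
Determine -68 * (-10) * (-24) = -16320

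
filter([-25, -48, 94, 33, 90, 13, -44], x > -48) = keep x where x > -48: -25✓, -48✗, 94✓, 33✓, 90✓, 13✓, -44✓
= [-25, 94, 33, 90, 13, -44]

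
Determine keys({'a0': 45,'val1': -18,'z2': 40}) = ['a0', 'val1', 'z2']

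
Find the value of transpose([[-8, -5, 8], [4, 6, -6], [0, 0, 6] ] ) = [[-8, 4, 0], [-5, 6, 0], [8, -6, 6]]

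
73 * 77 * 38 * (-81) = -17301438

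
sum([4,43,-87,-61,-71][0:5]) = -172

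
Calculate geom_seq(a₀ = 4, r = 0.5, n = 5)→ [4.0, 2.0, 1.0, 0.5, 0.25]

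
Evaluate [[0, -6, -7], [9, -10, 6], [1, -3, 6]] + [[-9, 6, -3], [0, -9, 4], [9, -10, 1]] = [[-9, 0, -10], [9, -19, 10], [10, -13, 7]]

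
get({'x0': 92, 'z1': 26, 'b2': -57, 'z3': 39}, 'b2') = -57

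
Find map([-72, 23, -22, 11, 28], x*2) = [-144, 46, -44, 22, 56]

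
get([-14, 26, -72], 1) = 26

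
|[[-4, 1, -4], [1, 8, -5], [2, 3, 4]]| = -150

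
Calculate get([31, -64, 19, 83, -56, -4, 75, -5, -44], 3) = 83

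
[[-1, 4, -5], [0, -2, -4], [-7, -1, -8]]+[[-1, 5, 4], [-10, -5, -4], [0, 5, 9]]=[[-2, 9, -1], [-10, -7, -8], [-7, 4, 1]]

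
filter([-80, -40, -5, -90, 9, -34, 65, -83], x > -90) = keep x where x > -90: -80✓, -40✓, -5✓, -90✗, 9✓, -34✓, 65✓, -83✓
= [-80, -40, -5, 9, -34, 65, -83]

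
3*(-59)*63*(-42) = 468342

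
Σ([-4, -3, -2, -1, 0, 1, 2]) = (-4) + (-3) + (-2) + (-1) + 0 + 1 + 2
= -7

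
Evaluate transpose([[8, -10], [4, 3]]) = [[8, 4], [-10, 3]]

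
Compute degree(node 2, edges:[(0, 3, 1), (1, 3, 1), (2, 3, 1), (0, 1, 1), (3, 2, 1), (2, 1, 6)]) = incident: (2,3), (3,2), (2,1)
= 3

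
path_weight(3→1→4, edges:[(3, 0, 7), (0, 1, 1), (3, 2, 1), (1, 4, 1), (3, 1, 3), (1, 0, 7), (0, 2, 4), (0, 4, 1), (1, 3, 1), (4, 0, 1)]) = w(3→1)=3 + w(1→4)=1
= 4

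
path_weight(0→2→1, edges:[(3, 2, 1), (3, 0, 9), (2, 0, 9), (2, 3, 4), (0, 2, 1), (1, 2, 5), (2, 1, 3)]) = w(0→2)=1 + w(2→1)=3
= 4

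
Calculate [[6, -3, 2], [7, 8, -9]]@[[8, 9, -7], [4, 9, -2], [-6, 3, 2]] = C[0][0] = (6)*(8) + (-3)*(4) + (2)*(-6) = 24
C[0][1] = (6)*(9) + (-3)*(9) + (2)*(3) = 33
C[0][2] = (6)*(-7) + (-3)*(-2) + (2)*(2) = -32
C[1][0] = (7)*(8) + (8)*(4) + (-9)*(-6) = 142
C[1][1] = (7)*(9) + (8)*(9) + (-9)*(3) = 108
C[1][2] = (7)*(-7) + (8)*(-2) + (-9)*(2) = -83
= [[24, 33, -32], [142, 108, -83]]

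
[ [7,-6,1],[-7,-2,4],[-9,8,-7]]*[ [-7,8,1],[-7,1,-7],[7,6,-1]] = [[0, 56, 48], [91, -34, 3], [-42, -106, -58]]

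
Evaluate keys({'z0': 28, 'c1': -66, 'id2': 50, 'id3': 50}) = ['z0', 'c1', 'id2', 'id3']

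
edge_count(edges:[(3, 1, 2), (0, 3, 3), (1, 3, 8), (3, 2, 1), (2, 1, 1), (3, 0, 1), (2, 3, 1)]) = 7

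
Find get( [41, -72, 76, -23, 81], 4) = 81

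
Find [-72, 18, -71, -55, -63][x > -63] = keep x where x > -63: -72✗, 18✓, -71✗, -55✓, -63✗
= [18, -55]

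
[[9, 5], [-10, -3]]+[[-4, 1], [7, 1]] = [[5, 6], [-3, -2]]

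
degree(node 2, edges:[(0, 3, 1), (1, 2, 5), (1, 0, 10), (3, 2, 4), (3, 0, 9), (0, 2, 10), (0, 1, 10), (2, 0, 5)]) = incident: (1,2), (3,2), (0,2), (2,0)
= 4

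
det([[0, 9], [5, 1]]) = (0)*(1) - (9)*(5)
= -45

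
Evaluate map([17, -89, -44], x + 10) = 17+10=27, -89+10=-79, -44+10=-34
= [27, -79, -34]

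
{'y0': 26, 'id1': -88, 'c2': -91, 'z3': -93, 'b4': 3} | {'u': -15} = {'y0': 26, 'id1': -88, 'c2': -91, 'z3': -93, 'b4': 3, 'u': -15}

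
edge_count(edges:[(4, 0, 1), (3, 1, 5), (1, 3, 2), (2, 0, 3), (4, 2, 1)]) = 5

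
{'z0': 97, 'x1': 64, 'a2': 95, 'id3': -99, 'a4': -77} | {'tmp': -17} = {'z0': 97, 'x1': 64, 'a2': 95, 'id3': -99, 'a4': -77, 'tmp': -17}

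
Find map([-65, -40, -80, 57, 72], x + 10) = -65+10=-55, -40+10=-30, -80+10=-70, 57+10=67, 72+10=82
= [-55, -30, -70, 67, 82]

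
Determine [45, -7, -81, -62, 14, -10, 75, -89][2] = -81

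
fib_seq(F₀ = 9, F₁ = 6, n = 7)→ F_2 = F_1 + F_0 = 15
F_3 = F_2 + F_1 = 21
F_4 = F_3 + F_2 = 36
...
= [9, 6, 15, 21, 36, 57, 93]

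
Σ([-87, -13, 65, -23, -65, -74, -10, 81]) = -126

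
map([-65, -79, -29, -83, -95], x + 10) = -65+10=-55, -79+10=-69, -29+10=-19, -83+10=-73, -95+10=-85
= [-55, -69, -19, -73, -85]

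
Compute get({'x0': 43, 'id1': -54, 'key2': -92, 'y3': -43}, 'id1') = -54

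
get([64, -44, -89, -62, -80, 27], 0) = 64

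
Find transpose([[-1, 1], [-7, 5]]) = [[-1, -7], [1, 5]]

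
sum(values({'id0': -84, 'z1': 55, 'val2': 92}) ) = (-84) + 55 + 92
= 63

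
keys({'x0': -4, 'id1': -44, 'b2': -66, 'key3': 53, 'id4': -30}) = ['x0', 'id1', 'b2', 'key3', 'id4']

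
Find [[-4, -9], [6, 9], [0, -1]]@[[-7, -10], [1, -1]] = [[19, 49], [-33, -69], [-1, 1]]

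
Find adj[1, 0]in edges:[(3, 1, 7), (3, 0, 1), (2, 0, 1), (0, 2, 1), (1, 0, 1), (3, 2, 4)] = 1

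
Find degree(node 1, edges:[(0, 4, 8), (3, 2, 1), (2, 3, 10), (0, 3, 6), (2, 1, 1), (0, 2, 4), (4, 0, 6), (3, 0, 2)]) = 1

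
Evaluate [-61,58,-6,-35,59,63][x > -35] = keep x where x > -35: -61✗, 58✓, -6✓, -35✗, 59✓, 63✓
= [58, -6, 59, 63]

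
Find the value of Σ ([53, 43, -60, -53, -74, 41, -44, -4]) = -98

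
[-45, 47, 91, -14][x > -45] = [47, 91, -14]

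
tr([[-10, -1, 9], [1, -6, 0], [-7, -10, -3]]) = diagonal: (-10) + (-6) + (-3)
= -19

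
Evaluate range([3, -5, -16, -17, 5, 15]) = 32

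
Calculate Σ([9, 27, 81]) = 9 + 27 + 81
= 117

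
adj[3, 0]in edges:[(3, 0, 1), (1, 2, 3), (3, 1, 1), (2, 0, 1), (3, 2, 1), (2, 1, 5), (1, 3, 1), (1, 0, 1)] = 1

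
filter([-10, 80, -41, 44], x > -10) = keep x where x > -10: -10✗, 80✓, -41✗, 44✓
= [80, 44]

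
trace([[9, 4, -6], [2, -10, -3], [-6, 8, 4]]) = diagonal: 9 + (-10) + 4
= 3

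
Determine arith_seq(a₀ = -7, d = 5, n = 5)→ a_0 = -7 + 0*5 = -7
a_1 = -7 + 1*5 = -2
a_2 = -7 + 2*5 = 3
...
= [-7, -2, 3, 8, 13]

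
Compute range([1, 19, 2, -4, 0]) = 23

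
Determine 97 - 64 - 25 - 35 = -27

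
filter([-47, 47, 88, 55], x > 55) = keep x where x > 55: -47✗, 47✗, 88✓, 55✗
= [88]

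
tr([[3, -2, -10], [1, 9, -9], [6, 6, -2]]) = diagonal: 3 + 9 + (-2)
= 10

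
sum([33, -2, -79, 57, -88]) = -79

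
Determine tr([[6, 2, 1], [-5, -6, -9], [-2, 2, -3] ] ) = -3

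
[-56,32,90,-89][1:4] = [32, 90, -89]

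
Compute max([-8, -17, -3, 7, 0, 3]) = 7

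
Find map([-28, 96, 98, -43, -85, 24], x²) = (-28)²=784, (96)²=9216, (98)²=9604, (-43)²=1849, (-85)²=7225, (24)²=576
= [784, 9216, 9604, 1849, 7225, 576]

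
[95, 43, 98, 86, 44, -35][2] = 98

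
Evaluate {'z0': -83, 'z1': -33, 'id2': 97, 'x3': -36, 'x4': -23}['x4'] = -23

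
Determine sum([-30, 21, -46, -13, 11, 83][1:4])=slice → [21, -46, -13]
21 + (-46) + (-13)
= -38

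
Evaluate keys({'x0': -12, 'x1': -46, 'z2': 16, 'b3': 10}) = ['x0', 'x1', 'z2', 'b3']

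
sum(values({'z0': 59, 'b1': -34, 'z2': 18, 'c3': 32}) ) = 59 + (-34) + 18 + 32
= 75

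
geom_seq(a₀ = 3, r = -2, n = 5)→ a_0 = 3*(-2)^0 = 3
a_1 = 3*(-2)^1 = -6
a_2 = 3*(-2)^2 = 12
...
= [3, -6, 12, -24, 48]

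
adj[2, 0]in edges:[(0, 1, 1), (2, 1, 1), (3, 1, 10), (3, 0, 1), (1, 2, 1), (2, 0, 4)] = 4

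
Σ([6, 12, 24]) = 6 + 12 + 24
= 42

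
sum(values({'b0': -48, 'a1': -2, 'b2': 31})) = (-48) + (-2) + 31
= -19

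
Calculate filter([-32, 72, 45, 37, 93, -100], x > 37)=keep x where x > 37: -32✗, 72✓, 45✓, 37✗, 93✓, -100✗
= [72, 45, 93]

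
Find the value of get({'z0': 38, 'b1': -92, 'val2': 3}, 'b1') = -92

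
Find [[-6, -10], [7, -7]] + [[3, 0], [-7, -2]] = [[-3, -10], [0, -9]]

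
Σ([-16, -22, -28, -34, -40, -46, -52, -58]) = (-16) + (-22) + (-28) + (-34) + (-40) + (-46) + (-52) + (-58)
= -296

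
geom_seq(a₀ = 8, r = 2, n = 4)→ a_0 = 8*2^0 = 8
a_1 = 8*2^1 = 16
a_2 = 8*2^2 = 32
...
= [8, 16, 32, 64]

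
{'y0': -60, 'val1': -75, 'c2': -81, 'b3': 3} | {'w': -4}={'y0': -60, 'val1': -75, 'c2': -81, 'b3': 3, 'w': -4}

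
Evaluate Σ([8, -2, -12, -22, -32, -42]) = -102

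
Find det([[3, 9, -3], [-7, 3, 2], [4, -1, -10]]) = -627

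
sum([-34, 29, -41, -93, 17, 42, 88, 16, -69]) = (-34) + 29 + (-41) + (-93) + 17 + 42 + 88 + 16 + (-69)
= -45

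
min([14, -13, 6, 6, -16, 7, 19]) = -16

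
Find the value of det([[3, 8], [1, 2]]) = (3)*(2) - (8)*(1)
= -2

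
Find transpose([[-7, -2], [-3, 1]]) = [[-7, -3], [-2, 1]]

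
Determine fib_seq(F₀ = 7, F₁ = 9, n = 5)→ [7, 9, 16, 25, 41]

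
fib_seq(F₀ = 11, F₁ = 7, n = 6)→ F_2 = F_1 + F_0 = 18
F_3 = F_2 + F_1 = 25
F_4 = F_3 + F_2 = 43
...
= [11, 7, 18, 25, 43, 68]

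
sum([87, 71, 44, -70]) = 87 + 71 + 44 + (-70)
= 132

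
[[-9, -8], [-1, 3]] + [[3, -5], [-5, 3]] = [[-6, -13], [-6, 6]]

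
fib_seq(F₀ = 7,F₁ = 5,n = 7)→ [7, 5, 12, 17, 29, 46, 75]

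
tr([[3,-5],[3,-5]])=-2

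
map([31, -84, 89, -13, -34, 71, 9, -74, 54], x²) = [961, 7056, 7921, 169, 1156, 5041, 81, 5476, 2916]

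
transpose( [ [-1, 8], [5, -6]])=[[-1, 5], [8, -6]]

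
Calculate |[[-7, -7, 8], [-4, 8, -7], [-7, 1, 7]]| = (1)*(-7)*det([[8, -7], [1, 7]]) + (-1)*(-7)*det([[-4, -7], [-7, 7]]) + (1)*(8)*det([[-4, 8], [-7, 1]])
= -441 + -539 + 416
= -564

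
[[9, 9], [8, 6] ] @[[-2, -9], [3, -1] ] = [[9, -90], [2, -78]]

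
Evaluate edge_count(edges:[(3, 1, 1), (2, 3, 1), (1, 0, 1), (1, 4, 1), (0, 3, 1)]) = 5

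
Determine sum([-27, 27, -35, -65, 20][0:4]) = -100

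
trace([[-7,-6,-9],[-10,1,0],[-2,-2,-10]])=-16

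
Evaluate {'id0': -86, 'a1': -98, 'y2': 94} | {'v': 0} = {'id0': -86, 'a1': -98, 'y2': 94, 'v': 0}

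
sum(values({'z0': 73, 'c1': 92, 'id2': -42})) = 73 + 92 + (-42)
= 123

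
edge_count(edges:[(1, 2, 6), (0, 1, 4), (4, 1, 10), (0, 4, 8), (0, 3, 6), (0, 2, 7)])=6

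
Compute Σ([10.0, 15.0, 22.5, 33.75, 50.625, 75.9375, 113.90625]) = 10.0 + 15.0 + 22.5 + 33.75 + 50.625 + 75.9375 + 113.90625
= 321.71875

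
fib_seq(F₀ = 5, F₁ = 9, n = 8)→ F_2 = F_1 + F_0 = 14
F_3 = F_2 + F_1 = 23
F_4 = F_3 + F_2 = 37
...
= [5, 9, 14, 23, 37, 60, 97, 157]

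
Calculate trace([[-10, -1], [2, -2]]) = -12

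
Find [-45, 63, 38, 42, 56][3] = 42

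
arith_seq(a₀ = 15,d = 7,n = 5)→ a_0 = 15 + 0*7 = 15
a_1 = 15 + 1*7 = 22
a_2 = 15 + 2*7 = 29
...
= [15, 22, 29, 36, 43]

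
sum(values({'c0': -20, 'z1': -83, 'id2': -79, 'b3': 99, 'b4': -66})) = -149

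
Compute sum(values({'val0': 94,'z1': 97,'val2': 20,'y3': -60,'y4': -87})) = 94 + 97 + 20 + (-60) + (-87)
= 64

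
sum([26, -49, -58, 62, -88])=26 + (-49) + (-58) + 62 + (-88)
= -107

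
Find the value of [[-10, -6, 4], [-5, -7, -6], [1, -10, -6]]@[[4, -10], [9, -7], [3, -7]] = [[-82, 114], [-101, 141], [-104, 102]]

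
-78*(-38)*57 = 168948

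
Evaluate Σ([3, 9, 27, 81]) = 3 + 9 + 27 + 81
= 120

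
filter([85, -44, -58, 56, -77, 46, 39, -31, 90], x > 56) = [85, 90]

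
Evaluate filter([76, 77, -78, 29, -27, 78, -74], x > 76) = [77, 78]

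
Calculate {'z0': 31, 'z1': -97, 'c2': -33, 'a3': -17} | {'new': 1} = {'z0': 31, 'z1': -97, 'c2': -33, 'a3': -17, 'new': 1}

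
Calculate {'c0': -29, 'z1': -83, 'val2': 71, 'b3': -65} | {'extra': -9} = {'c0': -29, 'z1': -83, 'val2': 71, 'b3': -65, 'extra': -9}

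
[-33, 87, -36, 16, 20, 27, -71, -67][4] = 20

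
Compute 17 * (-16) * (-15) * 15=61200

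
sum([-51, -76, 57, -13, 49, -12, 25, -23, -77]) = (-51) + (-76) + 57 + (-13) + 49 + (-12) + 25 + (-23) + (-77)
= -121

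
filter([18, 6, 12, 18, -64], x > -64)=[18, 6, 12, 18]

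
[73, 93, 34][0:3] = [73, 93, 34]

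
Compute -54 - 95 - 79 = -228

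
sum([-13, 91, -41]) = (-13) + 91 + (-41)
= 37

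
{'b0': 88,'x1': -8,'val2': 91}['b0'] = 88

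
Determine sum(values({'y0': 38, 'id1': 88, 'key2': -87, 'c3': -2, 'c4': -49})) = -12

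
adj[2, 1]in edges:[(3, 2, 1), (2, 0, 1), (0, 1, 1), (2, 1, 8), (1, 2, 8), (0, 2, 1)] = 8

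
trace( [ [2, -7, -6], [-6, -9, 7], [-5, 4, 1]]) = -6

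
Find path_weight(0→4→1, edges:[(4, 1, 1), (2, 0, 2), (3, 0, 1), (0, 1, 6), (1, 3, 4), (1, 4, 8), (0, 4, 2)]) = 3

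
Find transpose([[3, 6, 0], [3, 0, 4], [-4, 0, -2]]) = [[3, 3, -4], [6, 0, 0], [0, 4, -2]]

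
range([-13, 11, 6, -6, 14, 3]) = 27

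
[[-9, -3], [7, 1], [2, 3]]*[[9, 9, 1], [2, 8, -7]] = [[-87, -105, 12], [65, 71, 0], [24, 42, -19]]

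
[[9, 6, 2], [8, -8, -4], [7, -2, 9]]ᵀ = [[9, 8, 7], [6, -8, -2], [2, -4, 9]]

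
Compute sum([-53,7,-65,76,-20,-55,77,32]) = -1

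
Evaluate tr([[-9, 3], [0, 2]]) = -7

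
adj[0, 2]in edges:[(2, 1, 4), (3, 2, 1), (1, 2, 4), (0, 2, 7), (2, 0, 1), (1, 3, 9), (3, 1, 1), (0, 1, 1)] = 7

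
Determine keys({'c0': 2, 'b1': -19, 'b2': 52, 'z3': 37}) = ['c0', 'b1', 'b2', 'z3']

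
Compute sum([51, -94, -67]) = -110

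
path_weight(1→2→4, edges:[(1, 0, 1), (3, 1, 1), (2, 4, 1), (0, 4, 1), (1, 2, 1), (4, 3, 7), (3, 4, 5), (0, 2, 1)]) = 2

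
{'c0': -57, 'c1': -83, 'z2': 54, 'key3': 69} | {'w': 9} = {'c0': -57, 'c1': -83, 'z2': 54, 'key3': 69, 'w': 9}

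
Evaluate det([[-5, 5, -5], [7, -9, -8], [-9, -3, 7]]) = 1060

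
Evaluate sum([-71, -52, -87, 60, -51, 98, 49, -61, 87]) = -28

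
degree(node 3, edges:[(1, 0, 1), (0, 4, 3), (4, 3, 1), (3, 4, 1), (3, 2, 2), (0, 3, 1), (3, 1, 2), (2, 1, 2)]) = 5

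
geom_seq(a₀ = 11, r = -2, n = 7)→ [11, -22, 44, -88, 176, -352, 704]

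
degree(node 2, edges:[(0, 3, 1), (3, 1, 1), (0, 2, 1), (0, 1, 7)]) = incident: (0,2)
= 1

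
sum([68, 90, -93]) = 65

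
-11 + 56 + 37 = 82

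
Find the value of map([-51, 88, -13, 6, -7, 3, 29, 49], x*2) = [-102, 176, -26, 12, -14, 6, 58, 98]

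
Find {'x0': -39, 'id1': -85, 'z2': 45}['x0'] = -39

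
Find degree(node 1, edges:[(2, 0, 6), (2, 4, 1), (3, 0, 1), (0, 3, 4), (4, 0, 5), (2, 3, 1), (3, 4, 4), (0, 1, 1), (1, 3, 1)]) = incident: (0,1), (1,3)
= 2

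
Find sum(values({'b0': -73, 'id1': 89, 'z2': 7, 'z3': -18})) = (-73) + 89 + 7 + (-18)
= 5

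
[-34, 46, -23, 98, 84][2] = -23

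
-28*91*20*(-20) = 1019200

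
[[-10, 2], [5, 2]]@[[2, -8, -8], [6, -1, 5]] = C[0][0] = (-10)*(2) + (2)*(6) = -8
C[0][1] = (-10)*(-8) + (2)*(-1) = 78
C[0][2] = (-10)*(-8) + (2)*(5) = 90
C[1][0] = (5)*(2) + (2)*(6) = 22
C[1][1] = (5)*(-8) + (2)*(-1) = -42
C[1][2] = (5)*(-8) + (2)*(5) = -30
= [[-8, 78, 90], [22, -42, -30]]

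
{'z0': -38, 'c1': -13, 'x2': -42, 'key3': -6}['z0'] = -38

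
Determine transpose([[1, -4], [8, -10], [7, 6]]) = [[1, 8, 7], [-4, -10, 6]]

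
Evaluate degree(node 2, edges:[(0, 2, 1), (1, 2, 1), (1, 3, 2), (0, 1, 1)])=incident: (0,2), (1,2)
= 2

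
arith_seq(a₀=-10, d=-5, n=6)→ [-10, -15, -20, -25, -30, -35]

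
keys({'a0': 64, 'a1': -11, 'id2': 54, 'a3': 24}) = ['a0', 'a1', 'id2', 'a3']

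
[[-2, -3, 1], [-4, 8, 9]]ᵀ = [[-2, -4], [-3, 8], [1, 9]]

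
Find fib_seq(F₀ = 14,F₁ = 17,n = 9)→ [14, 17, 31, 48, 79, 127, 206, 333, 539]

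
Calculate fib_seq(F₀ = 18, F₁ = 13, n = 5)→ [18, 13, 31, 44, 75]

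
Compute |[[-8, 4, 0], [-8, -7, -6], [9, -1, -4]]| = (1)*(-8)*det([[-7, -6], [-1, -4]]) + (-1)*(4)*det([[-8, -6], [9, -4]]) + (1)*(0)*det([[-8, -7], [9, -1]])
= -176 + -344 + 0
= -520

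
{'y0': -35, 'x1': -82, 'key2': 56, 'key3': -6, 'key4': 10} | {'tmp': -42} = {'y0': -35, 'x1': -82, 'key2': 56, 'key3': -6, 'key4': 10, 'tmp': -42}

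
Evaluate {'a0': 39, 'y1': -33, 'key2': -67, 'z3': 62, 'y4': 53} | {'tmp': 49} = {'a0': 39, 'y1': -33, 'key2': -67, 'z3': 62, 'y4': 53, 'tmp': 49}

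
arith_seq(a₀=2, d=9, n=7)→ a_0 = 2 + 0*9 = 2
a_1 = 2 + 1*9 = 11
a_2 = 2 + 2*9 = 20
...
= [2, 11, 20, 29, 38, 47, 56]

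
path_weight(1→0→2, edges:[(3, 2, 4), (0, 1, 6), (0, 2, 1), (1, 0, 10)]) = w(1→0)=10 + w(0→2)=1
= 11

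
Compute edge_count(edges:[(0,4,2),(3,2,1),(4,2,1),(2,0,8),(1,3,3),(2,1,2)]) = 6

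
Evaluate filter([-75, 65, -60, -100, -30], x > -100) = [-75, 65, -60, -30]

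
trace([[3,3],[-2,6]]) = 9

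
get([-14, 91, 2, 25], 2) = 2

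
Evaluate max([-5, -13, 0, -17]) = 0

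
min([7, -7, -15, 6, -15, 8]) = -15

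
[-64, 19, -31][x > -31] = keep x where x > -31: -64✗, 19✓, -31✗
= [19]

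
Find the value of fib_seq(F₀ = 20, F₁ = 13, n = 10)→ F_2 = F_1 + F_0 = 33
F_3 = F_2 + F_1 = 46
F_4 = F_3 + F_2 = 79
...
= [20, 13, 33, 46, 79, 125, 204, 329, 533, 862]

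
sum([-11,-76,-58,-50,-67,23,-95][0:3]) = -145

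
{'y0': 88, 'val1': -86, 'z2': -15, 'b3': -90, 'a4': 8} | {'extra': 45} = {'y0': 88, 'val1': -86, 'z2': -15, 'b3': -90, 'a4': 8, 'extra': 45}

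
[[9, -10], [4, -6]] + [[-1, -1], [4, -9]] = [[8, -11], [8, -15]]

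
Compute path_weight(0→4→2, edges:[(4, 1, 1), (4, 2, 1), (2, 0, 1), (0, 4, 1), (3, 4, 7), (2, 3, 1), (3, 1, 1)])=w(0→4)=1 + w(4→2)=1
= 2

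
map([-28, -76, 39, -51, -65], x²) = (-28)²=784, (-76)²=5776, (39)²=1521, (-51)²=2601, (-65)²=4225
= [784, 5776, 1521, 2601, 4225]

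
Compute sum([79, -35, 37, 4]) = 79 + (-35) + 37 + 4
= 85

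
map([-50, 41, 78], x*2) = [-100, 82, 156]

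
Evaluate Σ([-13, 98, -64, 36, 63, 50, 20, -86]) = 104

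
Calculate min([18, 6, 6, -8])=-8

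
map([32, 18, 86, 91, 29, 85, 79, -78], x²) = (32)²=1024, (18)²=324, (86)²=7396, (91)²=8281, (29)²=841, (85)²=7225, (79)²=6241, (-78)²=6084
= [1024, 324, 7396, 8281, 841, 7225, 6241, 6084]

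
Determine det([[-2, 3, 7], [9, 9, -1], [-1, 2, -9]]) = 593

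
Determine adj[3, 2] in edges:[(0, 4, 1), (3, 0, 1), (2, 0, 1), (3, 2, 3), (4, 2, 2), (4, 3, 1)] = 3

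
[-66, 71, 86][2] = 86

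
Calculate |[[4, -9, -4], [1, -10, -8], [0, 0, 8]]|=(1)*(4)*det([[-10, -8], [0, 8]]) + (-1)*(-9)*det([[1, -8], [0, 8]]) + (1)*(-4)*det([[1, -10], [0, 0]])
= -320 + 72 + 0
= -248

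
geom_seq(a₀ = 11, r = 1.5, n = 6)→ [11.0, 16.5, 24.75, 37.125, 55.6875, 83.53125]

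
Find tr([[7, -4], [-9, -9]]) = diagonal: 7 + (-9)
= -2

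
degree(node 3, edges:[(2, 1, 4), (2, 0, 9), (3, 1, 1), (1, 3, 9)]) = 2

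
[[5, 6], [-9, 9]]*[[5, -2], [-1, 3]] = C[0][0] = (5)*(5) + (6)*(-1) = 19
C[0][1] = (5)*(-2) + (6)*(3) = 8
C[1][0] = (-9)*(5) + (9)*(-1) = -54
C[1][1] = (-9)*(-2) + (9)*(3) = 45
= [[19, 8], [-54, 45]]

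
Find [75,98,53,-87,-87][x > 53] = [75, 98]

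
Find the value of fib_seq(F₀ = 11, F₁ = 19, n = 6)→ F_2 = F_1 + F_0 = 30
F_3 = F_2 + F_1 = 49
F_4 = F_3 + F_2 = 79
...
= [11, 19, 30, 49, 79, 128]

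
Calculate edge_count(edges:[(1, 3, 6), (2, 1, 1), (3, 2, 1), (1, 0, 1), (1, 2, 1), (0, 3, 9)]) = 6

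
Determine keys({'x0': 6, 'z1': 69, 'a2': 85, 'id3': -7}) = ['x0', 'z1', 'a2', 'id3']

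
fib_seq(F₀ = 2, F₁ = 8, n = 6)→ [2, 8, 10, 18, 28, 46]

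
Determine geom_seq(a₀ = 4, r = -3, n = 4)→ [4, -12, 36, -108]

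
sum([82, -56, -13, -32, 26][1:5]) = -75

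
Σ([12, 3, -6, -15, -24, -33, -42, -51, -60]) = -216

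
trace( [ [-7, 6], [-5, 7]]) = 0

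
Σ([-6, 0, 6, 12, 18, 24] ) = (-6) + 0 + 6 + 12 + 18 + 24
= 54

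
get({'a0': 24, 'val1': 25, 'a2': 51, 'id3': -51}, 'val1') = 25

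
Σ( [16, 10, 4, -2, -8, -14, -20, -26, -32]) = 16 + 10 + 4 + (-2) + (-8) + (-14) + (-20) + (-26) + (-32)
= -72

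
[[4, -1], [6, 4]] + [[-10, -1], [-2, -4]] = [[-6, -2], [4, 0]]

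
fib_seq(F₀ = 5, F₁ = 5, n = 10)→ [5, 5, 10, 15, 25, 40, 65, 105, 170, 275]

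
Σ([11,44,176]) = 11 + 44 + 176
= 231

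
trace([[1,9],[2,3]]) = 4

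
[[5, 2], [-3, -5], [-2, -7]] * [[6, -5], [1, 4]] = [[32, -17], [-23, -5], [-19, -18]]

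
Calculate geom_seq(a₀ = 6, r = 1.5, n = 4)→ [6.0, 9.0, 13.5, 20.25]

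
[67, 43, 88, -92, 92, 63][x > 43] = [67, 88, 92, 63]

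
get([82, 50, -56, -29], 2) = -56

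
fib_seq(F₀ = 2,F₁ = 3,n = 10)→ [2, 3, 5, 8, 13, 21, 34, 55, 89, 144]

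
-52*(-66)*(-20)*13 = -892320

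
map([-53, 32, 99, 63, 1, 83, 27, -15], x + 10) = -53+10=-43, 32+10=42, 99+10=109, 63+10=73, 1+10=11, 83+10=93, 27+10=37, -15+10=-5
= [-43, 42, 109, 73, 11, 93, 37, -5]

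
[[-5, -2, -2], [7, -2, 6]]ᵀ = [[-5, 7], [-2, -2], [-2, 6]]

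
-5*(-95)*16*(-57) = -433200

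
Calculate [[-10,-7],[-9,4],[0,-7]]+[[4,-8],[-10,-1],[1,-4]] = [[-6, -15], [-19, 3], [1, -11]]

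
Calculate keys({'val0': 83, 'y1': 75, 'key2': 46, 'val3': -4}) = ['val0', 'y1', 'key2', 'val3']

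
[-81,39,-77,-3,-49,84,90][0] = -81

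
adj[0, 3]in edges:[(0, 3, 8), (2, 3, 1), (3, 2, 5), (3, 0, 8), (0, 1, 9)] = 8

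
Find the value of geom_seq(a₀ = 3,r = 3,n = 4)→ a_0 = 3*3^0 = 3
a_1 = 3*3^1 = 9
a_2 = 3*3^2 = 27
...
= [3, 9, 27, 81]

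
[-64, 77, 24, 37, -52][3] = 37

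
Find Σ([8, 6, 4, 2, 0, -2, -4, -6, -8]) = 8 + 6 + 4 + 2 + 0 + (-2) + (-4) + (-6) + (-8)
= 0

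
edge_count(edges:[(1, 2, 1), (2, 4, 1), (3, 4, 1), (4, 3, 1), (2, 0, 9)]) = 5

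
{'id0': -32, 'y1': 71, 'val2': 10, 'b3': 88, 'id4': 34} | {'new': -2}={'id0': -32, 'y1': 71, 'val2': 10, 'b3': 88, 'id4': 34, 'new': -2}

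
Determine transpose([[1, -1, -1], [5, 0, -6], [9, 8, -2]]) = [[1, 5, 9], [-1, 0, 8], [-1, -6, -2]]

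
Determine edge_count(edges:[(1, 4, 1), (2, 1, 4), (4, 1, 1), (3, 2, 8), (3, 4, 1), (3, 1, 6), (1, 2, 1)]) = 7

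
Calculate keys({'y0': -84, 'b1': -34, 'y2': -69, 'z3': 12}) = ['y0', 'b1', 'y2', 'z3']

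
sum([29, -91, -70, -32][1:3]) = slice → [-91, -70]
(-91) + (-70)
= -161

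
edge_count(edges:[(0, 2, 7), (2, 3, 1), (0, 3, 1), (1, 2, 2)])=4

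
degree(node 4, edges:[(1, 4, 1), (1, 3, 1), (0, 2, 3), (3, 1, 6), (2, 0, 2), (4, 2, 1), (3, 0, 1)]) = incident: (1,4), (4,2)
= 2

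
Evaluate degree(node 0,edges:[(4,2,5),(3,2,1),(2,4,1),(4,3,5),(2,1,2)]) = incident: none
= 0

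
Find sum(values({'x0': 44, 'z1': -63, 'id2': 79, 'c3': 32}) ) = 44 + (-63) + 79 + 32
= 92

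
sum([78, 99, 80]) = 257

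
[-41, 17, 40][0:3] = [-41, 17, 40]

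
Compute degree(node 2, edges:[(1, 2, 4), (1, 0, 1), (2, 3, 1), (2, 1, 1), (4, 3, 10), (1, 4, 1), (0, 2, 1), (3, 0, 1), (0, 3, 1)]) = 4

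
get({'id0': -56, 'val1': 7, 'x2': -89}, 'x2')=-89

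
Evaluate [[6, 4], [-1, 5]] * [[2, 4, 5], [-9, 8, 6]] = [[-24, 56, 54], [-47, 36, 25]]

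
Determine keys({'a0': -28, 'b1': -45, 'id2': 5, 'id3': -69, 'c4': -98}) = ['a0', 'b1', 'id2', 'id3', 'c4']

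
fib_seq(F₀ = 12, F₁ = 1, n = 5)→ F_2 = F_1 + F_0 = 13
F_3 = F_2 + F_1 = 14
F_4 = F_3 + F_2 = 27
= [12, 1, 13, 14, 27]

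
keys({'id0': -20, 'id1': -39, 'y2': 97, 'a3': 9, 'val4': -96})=['id0', 'id1', 'y2', 'a3', 'val4']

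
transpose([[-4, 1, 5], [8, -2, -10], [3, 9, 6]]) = [[-4, 8, 3], [1, -2, 9], [5, -10, 6]]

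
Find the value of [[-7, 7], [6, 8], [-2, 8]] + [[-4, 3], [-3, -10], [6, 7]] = [[-11, 10], [3, -2], [4, 15]]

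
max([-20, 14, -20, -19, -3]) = 14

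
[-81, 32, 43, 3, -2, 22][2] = 43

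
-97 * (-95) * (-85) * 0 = 0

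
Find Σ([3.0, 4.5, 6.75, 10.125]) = 3.0 + 4.5 + 6.75 + 10.125
= 24.375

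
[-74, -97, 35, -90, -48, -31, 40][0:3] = [-74, -97, 35]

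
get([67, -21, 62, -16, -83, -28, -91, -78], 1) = -21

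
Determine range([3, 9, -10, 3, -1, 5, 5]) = 19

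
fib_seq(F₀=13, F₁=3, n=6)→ [13, 3, 16, 19, 35, 54]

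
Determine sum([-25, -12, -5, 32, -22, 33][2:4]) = 27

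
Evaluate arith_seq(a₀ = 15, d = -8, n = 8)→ a_0 = 15 + 0*-8 = 15
a_1 = 15 + 1*-8 = 7
a_2 = 15 + 2*-8 = -1
...
= [15, 7, -1, -9, -17, -25, -33, -41]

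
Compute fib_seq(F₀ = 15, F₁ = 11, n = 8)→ F_2 = F_1 + F_0 = 26
F_3 = F_2 + F_1 = 37
F_4 = F_3 + F_2 = 63
...
= [15, 11, 26, 37, 63, 100, 163, 263]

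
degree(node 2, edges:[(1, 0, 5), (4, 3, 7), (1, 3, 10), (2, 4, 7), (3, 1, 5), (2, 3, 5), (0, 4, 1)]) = 2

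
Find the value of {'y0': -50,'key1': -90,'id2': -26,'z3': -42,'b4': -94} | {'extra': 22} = {'y0': -50, 'key1': -90, 'id2': -26, 'z3': -42, 'b4': -94, 'extra': 22}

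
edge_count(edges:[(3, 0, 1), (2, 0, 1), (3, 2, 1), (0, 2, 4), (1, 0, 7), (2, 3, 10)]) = 6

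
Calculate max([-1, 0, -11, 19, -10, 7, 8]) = 19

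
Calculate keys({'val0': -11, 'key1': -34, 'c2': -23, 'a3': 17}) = ['val0', 'key1', 'c2', 'a3']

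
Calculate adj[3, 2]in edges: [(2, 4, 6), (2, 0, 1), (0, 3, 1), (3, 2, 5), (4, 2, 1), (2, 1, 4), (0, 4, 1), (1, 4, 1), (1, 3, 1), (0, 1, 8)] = 5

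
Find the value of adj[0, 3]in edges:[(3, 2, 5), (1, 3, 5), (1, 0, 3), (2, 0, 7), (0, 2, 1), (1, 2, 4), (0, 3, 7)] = 7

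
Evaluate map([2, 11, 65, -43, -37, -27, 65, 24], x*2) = [4, 22, 130, -86, -74, -54, 130, 48]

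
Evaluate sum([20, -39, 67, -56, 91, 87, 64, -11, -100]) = 20 + (-39) + 67 + (-56) + 91 + 87 + 64 + (-11) + (-100)
= 123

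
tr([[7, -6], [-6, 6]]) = 13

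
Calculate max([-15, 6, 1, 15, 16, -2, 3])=16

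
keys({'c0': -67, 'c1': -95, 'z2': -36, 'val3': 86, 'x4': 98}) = ['c0', 'c1', 'z2', 'val3', 'x4']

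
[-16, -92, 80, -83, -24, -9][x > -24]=[-16, 80, -9]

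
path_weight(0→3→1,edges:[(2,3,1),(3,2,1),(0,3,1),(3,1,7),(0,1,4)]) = 8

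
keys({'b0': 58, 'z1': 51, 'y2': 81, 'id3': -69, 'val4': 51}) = ['b0', 'z1', 'y2', 'id3', 'val4']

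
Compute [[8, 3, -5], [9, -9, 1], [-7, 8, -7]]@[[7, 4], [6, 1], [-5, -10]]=C[0][0] = (8)*(7) + (3)*(6) + (-5)*(-5) = 99
C[0][1] = (8)*(4) + (3)*(1) + (-5)*(-10) = 85
C[1][0] = (9)*(7) + (-9)*(6) + (1)*(-5) = 4
C[1][1] = (9)*(4) + (-9)*(1) + (1)*(-10) = 17
C[2][0] = (-7)*(7) + (8)*(6) + (-7)*(-5) = 34
C[2][1] = (-7)*(4) + (8)*(1) + (-7)*(-10) = 50
= [[99, 85], [4, 17], [34, 50]]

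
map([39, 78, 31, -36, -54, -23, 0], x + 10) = [49, 88, 41, -26, -44, -13, 10]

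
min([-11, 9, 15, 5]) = -11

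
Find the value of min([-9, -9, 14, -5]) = -9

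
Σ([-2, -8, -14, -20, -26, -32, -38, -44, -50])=(-2) + (-8) + (-14) + (-20) + (-26) + (-32) + (-38) + (-44) + (-50)
= -234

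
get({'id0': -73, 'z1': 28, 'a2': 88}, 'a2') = 88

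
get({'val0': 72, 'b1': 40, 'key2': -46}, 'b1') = 40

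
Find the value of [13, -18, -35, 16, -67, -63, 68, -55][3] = 16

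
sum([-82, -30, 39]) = (-82) + (-30) + 39
= -73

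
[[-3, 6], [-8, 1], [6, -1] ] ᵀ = [[-3, -8, 6], [6, 1, -1]]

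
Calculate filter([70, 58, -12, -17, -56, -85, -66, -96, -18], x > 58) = keep x where x > 58: 70✓, 58✗, -12✗, -17✗, -56✗, -85✗, -66✗, -96✗, -18✗
= [70]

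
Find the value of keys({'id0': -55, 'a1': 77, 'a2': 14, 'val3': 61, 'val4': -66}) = ['id0', 'a1', 'a2', 'val3', 'val4']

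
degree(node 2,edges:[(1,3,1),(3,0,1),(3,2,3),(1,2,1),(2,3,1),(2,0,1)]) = 4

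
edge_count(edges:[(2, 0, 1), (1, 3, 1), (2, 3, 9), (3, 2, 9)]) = 4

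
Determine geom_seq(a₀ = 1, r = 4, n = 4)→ [1, 4, 16, 64]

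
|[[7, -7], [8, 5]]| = (7)*(5) - (-7)*(8)
= 91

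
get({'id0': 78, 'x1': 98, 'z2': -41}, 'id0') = 78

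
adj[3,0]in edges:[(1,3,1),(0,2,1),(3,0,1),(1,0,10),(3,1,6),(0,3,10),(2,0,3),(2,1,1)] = 1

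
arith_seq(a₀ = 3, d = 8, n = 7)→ [3, 11, 19, 27, 35, 43, 51]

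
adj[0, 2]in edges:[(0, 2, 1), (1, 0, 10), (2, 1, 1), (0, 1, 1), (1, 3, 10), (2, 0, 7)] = 1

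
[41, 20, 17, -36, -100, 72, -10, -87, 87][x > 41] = [72, 87]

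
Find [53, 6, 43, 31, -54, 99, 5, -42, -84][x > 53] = keep x where x > 53: 53✗, 6✗, 43✗, 31✗, -54✗, 99✓, 5✗, -42✗, -84✗
= [99]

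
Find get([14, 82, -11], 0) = 14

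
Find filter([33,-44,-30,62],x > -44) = [33, -30, 62]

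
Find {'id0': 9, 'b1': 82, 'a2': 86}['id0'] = 9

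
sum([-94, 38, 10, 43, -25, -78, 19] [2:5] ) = 28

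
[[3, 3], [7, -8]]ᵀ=[[3, 7], [3, -8]]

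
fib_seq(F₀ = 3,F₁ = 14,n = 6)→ F_2 = F_1 + F_0 = 17
F_3 = F_2 + F_1 = 31
F_4 = F_3 + F_2 = 48
...
= [3, 14, 17, 31, 48, 79]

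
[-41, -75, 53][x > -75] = keep x where x > -75: -41✓, -75✗, 53✓
= [-41, 53]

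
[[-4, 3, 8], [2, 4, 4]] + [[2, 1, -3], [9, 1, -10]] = [[-2, 4, 5], [11, 5, -6]]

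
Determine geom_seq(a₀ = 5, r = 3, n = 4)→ a_0 = 5*3^0 = 5
a_1 = 5*3^1 = 15
a_2 = 5*3^2 = 45
...
= [5, 15, 45, 135]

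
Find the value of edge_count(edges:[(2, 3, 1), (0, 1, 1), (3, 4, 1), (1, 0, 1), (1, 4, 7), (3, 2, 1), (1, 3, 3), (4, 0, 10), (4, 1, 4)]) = 9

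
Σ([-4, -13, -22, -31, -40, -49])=-159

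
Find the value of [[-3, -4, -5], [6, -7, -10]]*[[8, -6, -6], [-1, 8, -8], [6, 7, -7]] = [[-50, -49, 85], [-5, -162, 90]]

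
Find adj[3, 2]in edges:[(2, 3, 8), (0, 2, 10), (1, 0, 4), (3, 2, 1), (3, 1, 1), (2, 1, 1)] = 1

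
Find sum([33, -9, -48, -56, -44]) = -124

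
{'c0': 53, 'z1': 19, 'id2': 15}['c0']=53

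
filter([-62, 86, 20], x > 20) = keep x where x > 20: -62✗, 86✓, 20✗
= [86]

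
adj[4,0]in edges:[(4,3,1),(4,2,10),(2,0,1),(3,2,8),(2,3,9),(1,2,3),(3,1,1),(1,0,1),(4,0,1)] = 1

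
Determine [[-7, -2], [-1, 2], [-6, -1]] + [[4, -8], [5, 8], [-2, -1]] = [[-3, -10], [4, 10], [-8, -2]]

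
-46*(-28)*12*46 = 710976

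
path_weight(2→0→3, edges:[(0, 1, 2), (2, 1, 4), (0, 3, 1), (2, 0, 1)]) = w(2→0)=1 + w(0→3)=1
= 2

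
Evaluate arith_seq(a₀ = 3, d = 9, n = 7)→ [3, 12, 21, 30, 39, 48, 57]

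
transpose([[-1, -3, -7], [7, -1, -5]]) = [[-1, 7], [-3, -1], [-7, -5]]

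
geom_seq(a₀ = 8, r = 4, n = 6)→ a_0 = 8*4^0 = 8
a_1 = 8*4^1 = 32
a_2 = 8*4^2 = 128
...
= [8, 32, 128, 512, 2048, 8192]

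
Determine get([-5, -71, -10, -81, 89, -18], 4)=89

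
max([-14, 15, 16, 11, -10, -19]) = 16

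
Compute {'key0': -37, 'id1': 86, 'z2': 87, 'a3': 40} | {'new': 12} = {'key0': -37, 'id1': 86, 'z2': 87, 'a3': 40, 'new': 12}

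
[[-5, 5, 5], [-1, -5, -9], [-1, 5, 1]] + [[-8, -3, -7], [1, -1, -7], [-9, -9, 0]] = [[-13, 2, -2], [0, -6, -16], [-10, -4, 1]]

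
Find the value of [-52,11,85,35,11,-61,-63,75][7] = 75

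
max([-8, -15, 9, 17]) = 17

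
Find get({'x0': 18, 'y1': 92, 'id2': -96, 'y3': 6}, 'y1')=92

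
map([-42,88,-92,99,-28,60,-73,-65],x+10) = -42+10=-32, 88+10=98, -92+10=-82, 99+10=109, -28+10=-18, 60+10=70, -73+10=-63, -65+10=-55
= [-32, 98, -82, 109, -18, 70, -63, -55]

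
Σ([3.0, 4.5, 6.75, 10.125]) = 24.375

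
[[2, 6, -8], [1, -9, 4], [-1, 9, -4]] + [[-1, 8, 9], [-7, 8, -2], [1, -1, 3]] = [[1, 14, 1], [-6, -1, 2], [0, 8, -1]]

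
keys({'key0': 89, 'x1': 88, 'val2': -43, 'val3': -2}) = ['key0', 'x1', 'val2', 'val3']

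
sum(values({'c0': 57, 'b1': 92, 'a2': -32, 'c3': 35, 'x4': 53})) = 205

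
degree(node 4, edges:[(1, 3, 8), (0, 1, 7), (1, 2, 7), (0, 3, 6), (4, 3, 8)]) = 1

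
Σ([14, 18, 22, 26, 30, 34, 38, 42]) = 14 + 18 + 22 + 26 + 30 + 34 + 38 + 42
= 224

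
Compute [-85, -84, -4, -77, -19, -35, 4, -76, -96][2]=-4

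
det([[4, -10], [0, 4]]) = 16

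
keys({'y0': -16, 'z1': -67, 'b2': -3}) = ['y0', 'z1', 'b2']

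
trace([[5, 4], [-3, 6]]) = 11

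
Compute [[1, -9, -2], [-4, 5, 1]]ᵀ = [[1, -4], [-9, 5], [-2, 1]]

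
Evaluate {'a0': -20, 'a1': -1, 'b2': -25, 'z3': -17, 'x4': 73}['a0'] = -20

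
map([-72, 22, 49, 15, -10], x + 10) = [-62, 32, 59, 25, 0]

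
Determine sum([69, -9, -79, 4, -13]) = -28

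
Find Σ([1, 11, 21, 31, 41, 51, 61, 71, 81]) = 369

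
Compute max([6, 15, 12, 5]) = 15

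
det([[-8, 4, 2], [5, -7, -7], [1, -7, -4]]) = 164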